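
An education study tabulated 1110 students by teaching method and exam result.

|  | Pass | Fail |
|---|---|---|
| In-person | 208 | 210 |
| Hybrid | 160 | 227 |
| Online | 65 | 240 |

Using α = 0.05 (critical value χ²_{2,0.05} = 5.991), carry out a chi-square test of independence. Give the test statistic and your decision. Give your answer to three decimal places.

Row totals: 418, 387, 305. Column totals: 433, 677. Grand total N = 1110.
Expected counts (row total × column total / N):
  In-person, Pass: 418×433/1110 = 163.0577
  In-person, Fail: 418×677/1110 = 254.9423
  Hybrid, Pass: 387×433/1110 = 150.9649
  Hybrid, Fail: 387×677/1110 = 236.0351
  Online, Pass: 305×433/1110 = 118.9775
  Online, Fail: 305×677/1110 = 186.0225
Contributions (O − E)²/E:
  (208 − 163.0577)²/163.0577 = 12.3871
  (210 − 254.9423)²/254.9423 = 7.9226
  (160 − 150.9649)²/150.9649 = 0.5407
  (227 − 236.0351)²/236.0351 = 0.3459
  (65 − 118.9775)²/118.9775 = 24.4884
  (240 − 186.0225)²/186.0225 = 15.6625
χ² = 12.3871 + 7.9226 + 0.5407 + 0.3459 + 24.4884 + 15.6625 = 61.347
df = (3−1)(2−1) = 2. Since 61.347 > 5.991, reject the null hypothesis of independence at α = 0.05.

61.347; reject H₀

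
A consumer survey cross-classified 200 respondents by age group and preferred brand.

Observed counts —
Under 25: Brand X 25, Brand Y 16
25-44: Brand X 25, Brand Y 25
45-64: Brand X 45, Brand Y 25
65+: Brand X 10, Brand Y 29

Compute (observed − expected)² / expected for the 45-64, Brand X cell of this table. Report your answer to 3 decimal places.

Row total (45-64) = 70; column total (Brand X) = 105; N = 200.
Expected count E = 70 × 105 / 200 = 36.7500.
Contribution = (O − E)²/E = (45 − 36.7500)² / 36.7500 = 1.852.

1.852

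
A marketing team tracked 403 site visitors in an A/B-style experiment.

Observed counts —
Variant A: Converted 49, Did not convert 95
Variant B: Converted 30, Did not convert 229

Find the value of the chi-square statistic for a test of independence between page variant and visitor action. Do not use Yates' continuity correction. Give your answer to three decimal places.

Row totals: 144, 259. Column totals: 79, 324. Grand total N = 403.
Expected counts (row total × column total / N):
  Variant A, Converted: 144×79/403 = 28.2283
  Variant A, Did not convert: 144×324/403 = 115.7717
  Variant B, Converted: 259×79/403 = 50.7717
  Variant B, Did not convert: 259×324/403 = 208.2283
Contributions (O − E)²/E:
  (49 − 28.2283)²/28.2283 = 15.2848
  (95 − 115.7717)²/115.7717 = 3.7268
  (30 − 50.7717)²/50.7717 = 8.4981
  (229 − 208.2283)²/208.2283 = 2.0721
χ² = 15.2848 + 3.7268 + 8.4981 + 2.0721 = 29.582

29.582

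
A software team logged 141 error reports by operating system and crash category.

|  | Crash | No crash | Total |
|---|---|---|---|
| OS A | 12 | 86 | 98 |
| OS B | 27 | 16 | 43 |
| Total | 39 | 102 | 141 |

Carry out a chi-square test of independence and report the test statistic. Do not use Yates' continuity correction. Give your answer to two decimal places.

Grand total N = 141.
Expected counts (row total × column total / N):
  OS A, Crash: 98×39/141 = 27.106
  OS A, No crash: 98×102/141 = 70.894
  OS B, Crash: 43×39/141 = 11.894
  OS B, No crash: 43×102/141 = 31.106
Contributions (O − E)²/E:
  (12 − 27.106)²/27.106 = 8.4185
  (86 − 70.894)²/70.894 = 3.2188
  (27 − 11.894)²/11.894 = 19.1854
  (16 − 31.106)²/31.106 = 7.3359
χ² = 8.4185 + 3.2188 + 19.1854 + 7.3359 = 38.16

38.16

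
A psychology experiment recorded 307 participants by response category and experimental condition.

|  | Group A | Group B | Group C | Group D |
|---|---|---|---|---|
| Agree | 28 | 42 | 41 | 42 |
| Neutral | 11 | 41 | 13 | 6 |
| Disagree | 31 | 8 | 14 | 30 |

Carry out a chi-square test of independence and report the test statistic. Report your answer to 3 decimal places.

56.161

Row totals: 153, 71, 83. Column totals: 70, 91, 68, 78. Grand total N = 307.
Expected counts (row total × column total / N):
  Agree, Group A: 153×70/307 = 34.8860
  Agree, Group B: 153×91/307 = 45.3518
  Agree, Group C: 153×68/307 = 33.8893
  Agree, Group D: 153×78/307 = 38.8730
  Neutral, Group A: 71×70/307 = 16.1889
  Neutral, Group B: 71×91/307 = 21.0456
  Neutral, Group C: 71×68/307 = 15.7264
  Neutral, Group D: 71×78/307 = 18.0391
  Disagree, Group A: 83×70/307 = 18.9251
  Disagree, Group B: 83×91/307 = 24.6026
  Disagree, Group C: 83×68/307 = 18.3844
  Disagree, Group D: 83×78/307 = 21.0879
Contributions (O − E)²/E:
  (28 − 34.8860)²/34.8860 = 1.3592
  (42 − 45.3518)²/45.3518 = 0.2477
  (41 − 33.8893)²/33.8893 = 1.4920
  (42 − 38.8730)²/38.8730 = 0.2515
  (11 − 16.1889)²/16.1889 = 1.6632
  (41 − 21.0456)²/21.0456 = 18.9198
  (13 − 15.7264)²/15.7264 = 0.4727
  (6 − 18.0391)²/18.0391 = 8.0348
  (31 − 18.9251)²/18.9251 = 7.7042
  (8 − 24.6026)²/24.6026 = 11.2040
  (14 − 18.3844)²/18.3844 = 1.0456
  (30 − 21.0879)²/21.0879 = 3.7664
χ² = 1.3592 + 0.2477 + 1.4920 + 0.2515 + 1.6632 + 18.9198 + 0.4727 + 8.0348 + 7.7042 + 11.2040 + 1.0456 + 3.7664 = 56.161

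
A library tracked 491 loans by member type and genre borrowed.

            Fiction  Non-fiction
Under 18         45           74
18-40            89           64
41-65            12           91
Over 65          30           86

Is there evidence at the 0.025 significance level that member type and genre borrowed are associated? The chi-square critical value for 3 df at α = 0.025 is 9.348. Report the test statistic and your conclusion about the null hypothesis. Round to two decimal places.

64.61; reject H₀

Row totals: 119, 153, 103, 116. Column totals: 176, 315. Grand total N = 491.
Expected counts (row total × column total / N):
  Under 18, Fiction: 119×176/491 = 42.656
  Under 18, Non-fiction: 119×315/491 = 76.344
  18-40, Fiction: 153×176/491 = 54.843
  18-40, Non-fiction: 153×315/491 = 98.157
  41-65, Fiction: 103×176/491 = 36.921
  41-65, Non-fiction: 103×315/491 = 66.079
  Over 65, Fiction: 116×176/491 = 41.580
  Over 65, Non-fiction: 116×315/491 = 74.420
Contributions (O − E)²/E:
  (45 − 42.656)²/42.656 = 0.1288
  (74 − 76.344)²/76.344 = 0.0720
  (89 − 54.843)²/54.843 = 21.2735
  (64 − 98.157)²/98.157 = 11.8861
  (12 − 36.921)²/36.921 = 16.8212
  (91 − 66.079)²/66.079 = 9.3987
  (30 − 41.580)²/41.580 = 3.2250
  (86 − 74.420)²/74.420 = 1.8019
χ² = 0.1288 + 0.0720 + 21.2735 + 11.8861 + 16.8212 + 9.3987 + 3.2250 + 1.8019 = 64.61
df = (4−1)(2−1) = 3. Since 64.61 > 9.348, reject the null hypothesis of independence at α = 0.025.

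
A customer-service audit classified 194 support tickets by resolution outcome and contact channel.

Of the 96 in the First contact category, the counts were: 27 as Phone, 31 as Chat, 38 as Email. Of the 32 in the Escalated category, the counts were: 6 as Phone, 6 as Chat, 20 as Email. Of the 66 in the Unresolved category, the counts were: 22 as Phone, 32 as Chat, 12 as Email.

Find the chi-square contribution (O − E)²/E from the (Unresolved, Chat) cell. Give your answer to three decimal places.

Row total (Unresolved) = 66; column total (Chat) = 69; N = 194.
Expected count E = 66 × 69 / 194 = 23.4742.
Contribution = (O − E)²/E = (32 − 23.4742)² / 23.4742 = 3.097.

3.097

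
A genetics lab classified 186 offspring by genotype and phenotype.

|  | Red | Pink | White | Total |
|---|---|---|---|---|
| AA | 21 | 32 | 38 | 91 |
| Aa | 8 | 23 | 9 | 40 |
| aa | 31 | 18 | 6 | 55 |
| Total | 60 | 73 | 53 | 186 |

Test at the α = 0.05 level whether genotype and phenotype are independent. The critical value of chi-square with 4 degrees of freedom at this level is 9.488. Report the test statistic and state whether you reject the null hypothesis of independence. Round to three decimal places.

30.618; reject H₀

Grand total N = 186.
Expected counts (row total × column total / N):
  AA, Red: 91×60/186 = 29.3548
  AA, Pink: 91×73/186 = 35.7151
  AA, White: 91×53/186 = 25.9301
  Aa, Red: 40×60/186 = 12.9032
  Aa, Pink: 40×73/186 = 15.6989
  Aa, White: 40×53/186 = 11.3978
  aa, Red: 55×60/186 = 17.7419
  aa, Pink: 55×73/186 = 21.5860
  aa, White: 55×53/186 = 15.6720
Contributions (O − E)²/E:
  (21 − 29.3548)²/29.3548 = 2.3779
  (32 − 35.7151)²/35.7151 = 0.3864
  (38 − 25.9301)²/25.9301 = 5.6183
  (8 − 12.9032)²/12.9032 = 1.8632
  (23 − 15.6989)²/15.6989 = 3.3955
  (9 − 11.3978)²/11.3978 = 0.5044
  (31 − 17.7419)²/17.7419 = 9.9075
  (18 − 21.5860)²/21.5860 = 0.5957
  (6 − 15.6720)²/15.6720 = 5.9691
χ² = 2.3779 + 0.3864 + 5.6183 + 1.8632 + 3.3955 + 0.5044 + 9.9075 + 0.5957 + 5.9691 = 30.618
df = (3−1)(3−1) = 4. Since 30.618 > 9.488, reject the null hypothesis of independence at α = 0.05.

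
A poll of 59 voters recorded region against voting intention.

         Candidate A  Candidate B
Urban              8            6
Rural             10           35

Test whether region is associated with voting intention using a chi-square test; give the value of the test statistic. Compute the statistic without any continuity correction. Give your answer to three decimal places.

Row totals: 14, 45. Column totals: 18, 41. Grand total N = 59.
Expected counts (row total × column total / N):
  Urban, Candidate A: 14×18/59 = 4.2712
  Urban, Candidate B: 14×41/59 = 9.7288
  Rural, Candidate A: 45×18/59 = 13.7288
  Rural, Candidate B: 45×41/59 = 31.2712
Contributions (O − E)²/E:
  (8 − 4.2712)²/4.2712 = 3.2553
  (6 − 9.7288)²/9.7288 = 1.4292
  (10 − 13.7288)²/13.7288 = 1.0128
  (35 − 31.2712)²/31.2712 = 0.4446
χ² = 3.2553 + 1.4292 + 1.0128 + 0.4446 = 6.142

6.142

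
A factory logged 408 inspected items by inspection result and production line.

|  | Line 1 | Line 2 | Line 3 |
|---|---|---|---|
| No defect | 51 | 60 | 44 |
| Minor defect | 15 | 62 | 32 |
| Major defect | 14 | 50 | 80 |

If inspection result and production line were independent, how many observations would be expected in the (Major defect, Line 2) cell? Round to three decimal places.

60.706

Row total (Major defect) = 144; column total (Line 2) = 172; grand total N = 408.
Expected count = (row total × column total) / N = 144 × 172 / 408 = 60.706.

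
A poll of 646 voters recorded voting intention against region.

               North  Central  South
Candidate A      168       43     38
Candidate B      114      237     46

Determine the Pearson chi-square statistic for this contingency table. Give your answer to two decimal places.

117.79

Row totals: 249, 397. Column totals: 282, 280, 84. Grand total N = 646.
Expected counts (row total × column total / N):
  Candidate A, North: 249×282/646 = 108.6966
  Candidate A, Central: 249×280/646 = 107.9257
  Candidate A, South: 249×84/646 = 32.3777
  Candidate B, North: 397×282/646 = 173.3034
  Candidate B, Central: 397×280/646 = 172.0743
  Candidate B, South: 397×84/646 = 51.6223
Contributions (O − E)²/E:
  (168 − 108.6966)²/108.6966 = 32.3551
  (43 − 107.9257)²/107.9257 = 39.0579
  (38 − 32.3777)²/32.3777 = 0.9763
  (114 − 173.3034)²/173.3034 = 20.2933
  (237 − 172.0743)²/172.0743 = 24.4972
  (46 − 51.6223)²/51.6223 = 0.6123
χ² = 32.3551 + 39.0579 + 0.9763 + 20.2933 + 24.4972 + 0.6123 = 117.79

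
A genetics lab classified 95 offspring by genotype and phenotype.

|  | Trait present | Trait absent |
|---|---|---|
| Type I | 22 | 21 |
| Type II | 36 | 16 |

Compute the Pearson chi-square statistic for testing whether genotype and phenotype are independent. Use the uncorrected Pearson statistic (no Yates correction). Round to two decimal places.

3.23

Row totals: 43, 52. Column totals: 58, 37. Grand total N = 95.
Expected counts (row total × column total / N):
  Type I, Trait present: 43×58/95 = 26.253
  Type I, Trait absent: 43×37/95 = 16.747
  Type II, Trait present: 52×58/95 = 31.747
  Type II, Trait absent: 52×37/95 = 20.253
Contributions (O − E)²/E:
  (22 − 26.253)²/26.253 = 0.6890
  (21 − 16.747)²/16.747 = 1.0801
  (36 − 31.747)²/31.747 = 0.5698
  (16 − 20.253)²/20.253 = 0.8931
χ² = 0.6890 + 1.0801 + 0.5698 + 0.8931 = 3.23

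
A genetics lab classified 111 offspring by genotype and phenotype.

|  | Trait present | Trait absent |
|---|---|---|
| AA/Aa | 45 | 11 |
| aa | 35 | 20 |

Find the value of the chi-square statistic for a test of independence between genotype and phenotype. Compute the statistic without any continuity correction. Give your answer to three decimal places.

3.854

Row totals: 56, 55. Column totals: 80, 31. Grand total N = 111.
Expected counts (row total × column total / N):
  AA/Aa, Trait present: 56×80/111 = 40.3604
  AA/Aa, Trait absent: 56×31/111 = 15.6396
  aa, Trait present: 55×80/111 = 39.6396
  aa, Trait absent: 55×31/111 = 15.3604
Contributions (O − E)²/E:
  (45 − 40.3604)²/40.3604 = 0.5333
  (11 − 15.6396)²/15.6396 = 1.3764
  (35 − 39.6396)²/39.6396 = 0.5430
  (20 − 15.3604)²/15.3604 = 1.4014
χ² = 0.5333 + 1.3764 + 0.5430 + 1.4014 = 3.854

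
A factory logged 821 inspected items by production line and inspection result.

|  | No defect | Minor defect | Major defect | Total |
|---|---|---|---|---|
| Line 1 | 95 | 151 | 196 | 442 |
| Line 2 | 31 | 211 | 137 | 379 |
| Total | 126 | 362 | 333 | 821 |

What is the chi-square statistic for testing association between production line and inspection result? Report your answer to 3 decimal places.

48.357

Grand total N = 821.
Expected counts (row total × column total / N):
  Line 1, No defect: 442×126/821 = 67.8343
  Line 1, Minor defect: 442×362/821 = 194.8892
  Line 1, Major defect: 442×333/821 = 179.2765
  Line 2, No defect: 379×126/821 = 58.1657
  Line 2, Minor defect: 379×362/821 = 167.1108
  Line 2, Major defect: 379×333/821 = 153.7235
Contributions (O − E)²/E:
  (95 − 67.8343)²/67.8343 = 10.8791
  (151 − 194.8892)²/194.8892 = 9.8839
  (196 − 179.2765)²/179.2765 = 1.5600
  (31 − 58.1657)²/58.1657 = 12.6875
  (211 − 167.1108)²/167.1108 = 11.5269
  (137 − 153.7235)²/153.7235 = 1.8193
χ² = 10.8791 + 9.8839 + 1.5600 + 12.6875 + 11.5269 + 1.8193 = 48.357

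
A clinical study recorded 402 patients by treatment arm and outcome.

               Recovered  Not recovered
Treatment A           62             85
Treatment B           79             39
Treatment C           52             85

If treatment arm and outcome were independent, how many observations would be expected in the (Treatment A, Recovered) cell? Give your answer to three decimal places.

Row total (Treatment A) = 147; column total (Recovered) = 193; grand total N = 402.
Expected count = (row total × column total) / N = 147 × 193 / 402 = 70.575.

70.575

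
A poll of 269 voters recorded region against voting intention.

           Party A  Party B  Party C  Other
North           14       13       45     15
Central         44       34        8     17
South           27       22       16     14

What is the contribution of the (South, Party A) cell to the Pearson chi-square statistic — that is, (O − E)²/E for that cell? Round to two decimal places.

Row total (South) = 79; column total (Party A) = 85; N = 269.
Expected count E = 79 × 85 / 269 = 24.963.
Contribution = (O − E)²/E = (27 − 24.963)² / 24.963 = 0.17.

0.17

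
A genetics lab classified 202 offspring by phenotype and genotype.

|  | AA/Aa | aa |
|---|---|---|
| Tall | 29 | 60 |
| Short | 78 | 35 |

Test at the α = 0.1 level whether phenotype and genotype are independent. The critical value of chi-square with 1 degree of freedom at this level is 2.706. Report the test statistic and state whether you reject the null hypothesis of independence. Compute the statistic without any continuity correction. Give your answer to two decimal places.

Row totals: 89, 113. Column totals: 107, 95. Grand total N = 202.
Expected counts (row total × column total / N):
  Tall, AA/Aa: 89×107/202 = 47.1436
  Tall, aa: 89×95/202 = 41.8564
  Short, AA/Aa: 113×107/202 = 59.8564
  Short, aa: 113×95/202 = 53.1436
Contributions (O − E)²/E:
  (29 − 47.1436)²/47.1436 = 6.9827
  (60 − 41.8564)²/41.8564 = 7.8648
  (78 − 59.8564)²/59.8564 = 5.4997
  (35 − 53.1436)²/53.1436 = 6.1944
χ² = 6.9827 + 7.8648 + 5.4997 + 6.1944 = 26.54
df = (2−1)(2−1) = 1. Since 26.54 > 2.706, reject the null hypothesis of independence at α = 0.1.

26.54; reject H₀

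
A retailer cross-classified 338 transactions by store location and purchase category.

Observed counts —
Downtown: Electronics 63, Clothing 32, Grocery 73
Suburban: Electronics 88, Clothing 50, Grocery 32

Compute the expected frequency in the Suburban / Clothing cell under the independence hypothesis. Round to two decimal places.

Row total (Suburban) = 170; column total (Clothing) = 82; grand total N = 338.
Expected count = (row total × column total) / N = 170 × 82 / 338 = 41.24.

41.24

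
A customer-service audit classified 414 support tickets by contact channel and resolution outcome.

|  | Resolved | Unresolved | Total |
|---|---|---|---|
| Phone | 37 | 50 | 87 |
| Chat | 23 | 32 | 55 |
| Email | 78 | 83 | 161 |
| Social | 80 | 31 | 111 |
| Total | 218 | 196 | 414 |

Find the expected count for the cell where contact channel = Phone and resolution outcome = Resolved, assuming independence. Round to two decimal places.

Row total (Phone) = 87; column total (Resolved) = 218; grand total N = 414.
Expected count = (row total × column total) / N = 87 × 218 / 414 = 45.81.

45.81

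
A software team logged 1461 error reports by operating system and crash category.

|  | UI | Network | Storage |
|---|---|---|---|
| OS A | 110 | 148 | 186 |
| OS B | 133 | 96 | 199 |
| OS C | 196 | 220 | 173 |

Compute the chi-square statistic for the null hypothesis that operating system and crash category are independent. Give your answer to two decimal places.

45.49

Row totals: 444, 428, 589. Column totals: 439, 464, 558. Grand total N = 1461.
Expected counts (row total × column total / N):
  OS A, UI: 444×439/1461 = 133.413
  OS A, Network: 444×464/1461 = 141.010
  OS A, Storage: 444×558/1461 = 169.577
  OS B, UI: 428×439/1461 = 128.605
  OS B, Network: 428×464/1461 = 135.929
  OS B, Storage: 428×558/1461 = 163.466
  OS C, UI: 589×439/1461 = 176.982
  OS C, Network: 589×464/1461 = 187.061
  OS C, Storage: 589×558/1461 = 224.957
Contributions (O − E)²/E:
  (110 − 133.413)²/133.413 = 4.1088
  (148 − 141.010)²/141.010 = 0.3465
  (186 − 169.577)²/169.577 = 1.5905
  (133 − 128.605)²/128.605 = 0.1502
  (96 − 135.929)²/135.929 = 11.7291
  (199 − 163.466)²/163.466 = 7.7243
  (196 − 176.982)²/176.982 = 2.0436
  (220 − 187.061)²/187.061 = 5.8001
  (173 − 224.957)²/224.957 = 12.0002
χ² = 4.1088 + 0.3465 + 1.5905 + 0.1502 + 11.7291 + 7.7243 + 2.0436 + 5.8001 + 12.0002 = 45.49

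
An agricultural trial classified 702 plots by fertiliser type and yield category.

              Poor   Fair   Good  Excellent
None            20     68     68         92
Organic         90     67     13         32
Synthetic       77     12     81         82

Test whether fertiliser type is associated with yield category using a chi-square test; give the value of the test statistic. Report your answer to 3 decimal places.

162.554

Row totals: 248, 202, 252. Column totals: 187, 147, 162, 206. Grand total N = 702.
Expected counts (row total × column total / N):
  None, Poor: 248×187/702 = 66.0627
  None, Fair: 248×147/702 = 51.9316
  None, Good: 248×162/702 = 57.2308
  None, Excellent: 248×206/702 = 72.7749
  Organic, Poor: 202×187/702 = 53.8091
  Organic, Fair: 202×147/702 = 42.2991
  Organic, Good: 202×162/702 = 46.6154
  Organic, Excellent: 202×206/702 = 59.2764
  Synthetic, Poor: 252×187/702 = 67.1282
  Synthetic, Fair: 252×147/702 = 52.7692
  Synthetic, Good: 252×162/702 = 58.1538
  Synthetic, Excellent: 252×206/702 = 73.9487
Contributions (O − E)²/E:
  (20 − 66.0627)²/66.0627 = 32.1176
  (68 − 51.9316)²/51.9316 = 4.9718
  (68 − 57.2308)²/57.2308 = 2.0265
  (92 − 72.7749)²/72.7749 = 5.0787
  (90 − 53.8091)²/53.8091 = 24.3413
  (67 − 42.2991)²/42.2991 = 14.4243
  (13 − 46.6154)²/46.6154 = 24.2408
  (32 − 59.2764)²/59.2764 = 12.5514
  (77 − 67.1282)²/67.1282 = 1.4517
  (12 − 52.7692)²/52.7692 = 31.4981
  (81 − 58.1538)²/58.1538 = 8.9753
  (82 − 73.9487)²/73.9487 = 0.8766
χ² = 32.1176 + 4.9718 + 2.0265 + 5.0787 + 24.3413 + 14.4243 + 24.2408 + 12.5514 + 1.4517 + 31.4981 + 8.9753 + 0.8766 = 162.554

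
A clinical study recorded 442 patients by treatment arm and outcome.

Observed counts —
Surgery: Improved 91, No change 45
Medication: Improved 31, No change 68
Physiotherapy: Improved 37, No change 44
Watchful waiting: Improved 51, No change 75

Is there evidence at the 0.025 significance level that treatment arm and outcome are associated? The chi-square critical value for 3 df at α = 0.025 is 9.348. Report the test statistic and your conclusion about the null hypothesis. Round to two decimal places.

Row totals: 136, 99, 81, 126. Column totals: 210, 232. Grand total N = 442.
Expected counts (row total × column total / N):
  Surgery, Improved: 136×210/442 = 64.615
  Surgery, No change: 136×232/442 = 71.385
  Medication, Improved: 99×210/442 = 47.036
  Medication, No change: 99×232/442 = 51.964
  Physiotherapy, Improved: 81×210/442 = 38.484
  Physiotherapy, No change: 81×232/442 = 42.516
  Watchful waiting, Improved: 126×210/442 = 59.864
  Watchful waiting, No change: 126×232/442 = 66.136
Contributions (O − E)²/E:
  (91 − 64.615)²/64.615 = 10.7741
  (45 − 71.385)²/71.385 = 9.7523
  (31 − 47.036)²/47.036 = 5.4672
  (68 − 51.964)²/51.964 = 4.9487
  (37 − 38.484)²/38.484 = 0.0572
  (44 − 42.516)²/42.516 = 0.0518
  (51 − 59.864)²/59.864 = 1.3125
  (75 − 66.136)²/66.136 = 1.1880
χ² = 10.7741 + 9.7523 + 5.4672 + 4.9487 + 0.0572 + 0.0518 + 1.3125 + 1.1880 = 33.55
df = (4−1)(2−1) = 3. Since 33.55 > 9.348, reject the null hypothesis of independence at α = 0.025.

33.55; reject H₀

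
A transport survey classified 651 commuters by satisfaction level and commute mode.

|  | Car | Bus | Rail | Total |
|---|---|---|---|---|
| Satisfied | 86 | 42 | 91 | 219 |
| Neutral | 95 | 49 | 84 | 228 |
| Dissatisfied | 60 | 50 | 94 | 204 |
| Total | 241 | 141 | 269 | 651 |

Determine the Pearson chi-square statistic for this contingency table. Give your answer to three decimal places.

Grand total N = 651.
Expected counts (row total × column total / N):
  Satisfied, Car: 219×241/651 = 81.0737
  Satisfied, Bus: 219×141/651 = 47.4332
  Satisfied, Rail: 219×269/651 = 90.4931
  Neutral, Car: 228×241/651 = 84.4055
  Neutral, Bus: 228×141/651 = 49.3825
  Neutral, Rail: 228×269/651 = 94.2120
  Dissatisfied, Car: 204×241/651 = 75.5207
  Dissatisfied, Bus: 204×141/651 = 44.1843
  Dissatisfied, Rail: 204×269/651 = 84.2949
Contributions (O − E)²/E:
  (86 − 81.0737)²/81.0737 = 0.2993
  (42 − 47.4332)²/47.4332 = 0.6223
  (91 − 90.4931)²/90.4931 = 0.0028
  (95 − 84.4055)²/84.4055 = 1.3298
  (49 − 49.3825)²/49.3825 = 0.0030
  (84 − 94.2120)²/94.2120 = 1.1069
  (60 − 75.5207)²/75.5207 = 3.1897
  (50 − 44.1843)²/44.1843 = 0.7655
  (94 − 84.2949)²/84.2949 = 1.1174
χ² = 0.2993 + 0.6223 + 0.0028 + 1.3298 + 0.0030 + 1.1069 + 3.1897 + 0.7655 + 1.1174 = 8.437

8.437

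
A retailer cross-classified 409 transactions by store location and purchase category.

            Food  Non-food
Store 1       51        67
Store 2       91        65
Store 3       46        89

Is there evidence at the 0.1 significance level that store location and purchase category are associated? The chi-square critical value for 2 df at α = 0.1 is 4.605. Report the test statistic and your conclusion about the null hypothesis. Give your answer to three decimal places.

17.651; reject H₀

Row totals: 118, 156, 135. Column totals: 188, 221. Grand total N = 409.
Expected counts (row total × column total / N):
  Store 1, Food: 118×188/409 = 54.2396
  Store 1, Non-food: 118×221/409 = 63.7604
  Store 2, Food: 156×188/409 = 71.7066
  Store 2, Non-food: 156×221/409 = 84.2934
  Store 3, Food: 135×188/409 = 62.0538
  Store 3, Non-food: 135×221/409 = 72.9462
Contributions (O − E)²/E:
  (51 − 54.2396)²/54.2396 = 0.1935
  (67 − 63.7604)²/63.7604 = 0.1646
  (91 − 71.7066)²/71.7066 = 5.1911
  (65 − 84.2934)²/84.2934 = 4.4159
  (46 − 62.0538)²/62.0538 = 4.1532
  (89 − 72.9462)²/72.9462 = 3.5331
χ² = 0.1935 + 0.1646 + 5.1911 + 4.4159 + 4.1532 + 3.5331 = 17.651
df = (3−1)(2−1) = 2. Since 17.651 > 4.605, reject the null hypothesis of independence at α = 0.1.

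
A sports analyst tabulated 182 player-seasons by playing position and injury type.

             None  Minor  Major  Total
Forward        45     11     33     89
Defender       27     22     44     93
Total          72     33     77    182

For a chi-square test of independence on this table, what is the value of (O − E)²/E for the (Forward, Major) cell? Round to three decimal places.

0.575

Row total (Forward) = 89; column total (Major) = 77; N = 182.
Expected count E = 89 × 77 / 182 = 37.65385.
Contribution = (O − E)²/E = (33 − 37.65385)² / 37.65385 = 0.575.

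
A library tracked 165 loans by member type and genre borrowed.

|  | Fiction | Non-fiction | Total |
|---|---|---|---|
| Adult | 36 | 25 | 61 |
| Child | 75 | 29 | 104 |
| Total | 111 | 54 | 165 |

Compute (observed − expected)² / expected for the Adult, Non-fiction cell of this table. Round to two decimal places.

1.27

Row total (Adult) = 61; column total (Non-fiction) = 54; N = 165.
Expected count E = 61 × 54 / 165 = 19.964.
Contribution = (O − E)²/E = (25 − 19.964)² / 19.964 = 1.27.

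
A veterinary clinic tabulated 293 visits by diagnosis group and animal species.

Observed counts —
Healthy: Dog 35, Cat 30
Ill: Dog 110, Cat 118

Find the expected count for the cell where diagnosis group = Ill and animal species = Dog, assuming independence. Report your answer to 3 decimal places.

Row total (Ill) = 228; column total (Dog) = 145; grand total N = 293.
Expected count = (row total × column total) / N = 228 × 145 / 293 = 112.833.

112.833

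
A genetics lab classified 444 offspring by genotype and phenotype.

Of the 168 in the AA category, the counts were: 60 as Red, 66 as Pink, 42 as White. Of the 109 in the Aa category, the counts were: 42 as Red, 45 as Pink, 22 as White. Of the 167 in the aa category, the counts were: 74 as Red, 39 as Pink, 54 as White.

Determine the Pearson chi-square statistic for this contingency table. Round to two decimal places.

14.22

Row totals: 168, 109, 167. Column totals: 176, 150, 118. Grand total N = 444.
Expected counts (row total × column total / N):
  AA, Red: 168×176/444 = 66.595
  AA, Pink: 168×150/444 = 56.757
  AA, White: 168×118/444 = 44.649
  Aa, Red: 109×176/444 = 43.207
  Aa, Pink: 109×150/444 = 36.824
  Aa, White: 109×118/444 = 28.968
  aa, Red: 167×176/444 = 66.198
  aa, Pink: 167×150/444 = 56.419
  aa, White: 167×118/444 = 44.383
Contributions (O − E)²/E:
  (60 − 66.595)²/66.595 = 0.6531
  (66 − 56.757)²/56.757 = 1.5052
  (42 − 44.649)²/44.649 = 0.1572
  (42 − 43.207)²/43.207 = 0.0337
  (45 − 36.824)²/36.824 = 1.8153
  (22 − 28.968)²/28.968 = 1.6761
  (74 − 66.198)²/66.198 = 0.9195
  (39 − 56.419)²/56.419 = 5.3780
  (54 − 44.383)²/44.383 = 2.0838
χ² = 0.6531 + 1.5052 + 0.1572 + 0.0337 + 1.8153 + 1.6761 + 0.9195 + 5.3780 + 2.0838 = 14.22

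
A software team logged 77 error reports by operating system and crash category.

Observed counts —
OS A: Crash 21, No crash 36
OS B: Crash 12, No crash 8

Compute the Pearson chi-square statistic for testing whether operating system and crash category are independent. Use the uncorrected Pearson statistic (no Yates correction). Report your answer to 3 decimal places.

3.242

Row totals: 57, 20. Column totals: 33, 44. Grand total N = 77.
Expected counts (row total × column total / N):
  OS A, Crash: 57×33/77 = 24.4286
  OS A, No crash: 57×44/77 = 32.5714
  OS B, Crash: 20×33/77 = 8.5714
  OS B, No crash: 20×44/77 = 11.4286
Contributions (O − E)²/E:
  (21 − 24.4286)²/24.4286 = 0.4812
  (36 − 32.5714)²/32.5714 = 0.3609
  (12 − 8.5714)²/8.5714 = 1.3715
  (8 − 11.4286)²/11.4286 = 1.0286
χ² = 0.4812 + 0.3609 + 1.3715 + 1.0286 = 3.242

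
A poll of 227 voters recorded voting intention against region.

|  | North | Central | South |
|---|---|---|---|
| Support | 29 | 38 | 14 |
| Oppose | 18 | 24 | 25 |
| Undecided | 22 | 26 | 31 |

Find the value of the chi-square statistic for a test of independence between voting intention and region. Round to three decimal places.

11.003

Row totals: 81, 67, 79. Column totals: 69, 88, 70. Grand total N = 227.
Expected counts (row total × column total / N):
  Support, North: 81×69/227 = 24.6211
  Support, Central: 81×88/227 = 31.4009
  Support, South: 81×70/227 = 24.9780
  Oppose, North: 67×69/227 = 20.3656
  Oppose, Central: 67×88/227 = 25.9736
  Oppose, South: 67×70/227 = 20.6608
  Undecided, North: 79×69/227 = 24.0132
  Undecided, Central: 79×88/227 = 30.6256
  Undecided, South: 79×70/227 = 24.3612
Contributions (O − E)²/E:
  (29 − 24.6211)²/24.6211 = 0.7788
  (38 − 31.4009)²/31.4009 = 1.3868
  (14 − 24.9780)²/24.9780 = 4.8249
  (18 − 20.3656)²/20.3656 = 0.2748
  (24 − 25.9736)²/25.9736 = 0.1500
  (25 − 20.6608)²/20.6608 = 0.9113
  (22 − 24.0132)²/24.0132 = 0.1688
  (26 − 30.6256)²/30.6256 = 0.6986
  (31 − 24.3612)²/24.3612 = 1.8092
χ² = 0.7788 + 1.3868 + 4.8249 + 0.2748 + 0.1500 + 0.9113 + 0.1688 + 0.6986 + 1.8092 = 11.003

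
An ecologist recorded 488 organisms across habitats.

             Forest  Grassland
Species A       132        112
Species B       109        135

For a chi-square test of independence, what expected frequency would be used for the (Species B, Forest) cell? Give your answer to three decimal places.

120.500

Row total (Species B) = 244; column total (Forest) = 241; grand total N = 488.
Expected count = (row total × column total) / N = 244 × 241 / 488 = 120.500.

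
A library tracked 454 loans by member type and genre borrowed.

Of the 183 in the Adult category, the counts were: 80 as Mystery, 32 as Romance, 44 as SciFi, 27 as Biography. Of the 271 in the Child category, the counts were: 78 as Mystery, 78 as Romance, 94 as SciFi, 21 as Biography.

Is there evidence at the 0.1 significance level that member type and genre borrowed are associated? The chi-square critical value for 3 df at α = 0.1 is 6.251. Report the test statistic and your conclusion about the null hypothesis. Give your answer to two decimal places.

Row totals: 183, 271. Column totals: 158, 110, 138, 48. Grand total N = 454.
Expected counts (row total × column total / N):
  Adult, Mystery: 183×158/454 = 63.687
  Adult, Romance: 183×110/454 = 44.339
  Adult, SciFi: 183×138/454 = 55.626
  Adult, Biography: 183×48/454 = 19.348
  Child, Mystery: 271×158/454 = 94.313
  Child, Romance: 271×110/454 = 65.661
  Child, SciFi: 271×138/454 = 82.374
  Child, Biography: 271×48/454 = 28.652
Contributions (O − E)²/E:
  (80 − 63.687)²/63.687 = 4.1785
  (32 − 44.339)²/44.339 = 3.4338
  (44 − 55.626)²/55.626 = 2.4299
  (27 − 19.348)²/19.348 = 3.0263
  (78 − 94.313)²/94.313 = 2.8216
  (78 − 65.661)²/65.661 = 2.3187
  (94 − 82.374)²/82.374 = 1.6409
  (21 − 28.652)²/28.652 = 2.0436
χ² = 4.1785 + 3.4338 + 2.4299 + 3.0263 + 2.8216 + 2.3187 + 1.6409 + 2.0436 = 21.89
df = (2−1)(4−1) = 3. Since 21.89 > 6.251, reject the null hypothesis of independence at α = 0.1.

21.89; reject H₀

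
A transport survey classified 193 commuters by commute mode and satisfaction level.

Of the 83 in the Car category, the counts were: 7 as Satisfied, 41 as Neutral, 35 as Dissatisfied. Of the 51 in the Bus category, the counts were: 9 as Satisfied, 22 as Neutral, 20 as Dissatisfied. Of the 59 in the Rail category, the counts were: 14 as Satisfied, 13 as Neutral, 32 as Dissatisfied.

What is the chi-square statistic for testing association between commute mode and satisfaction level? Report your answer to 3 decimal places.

13.836

Row totals: 83, 51, 59. Column totals: 30, 76, 87. Grand total N = 193.
Expected counts (row total × column total / N):
  Car, Satisfied: 83×30/193 = 12.9016
  Car, Neutral: 83×76/193 = 32.6839
  Car, Dissatisfied: 83×87/193 = 37.4145
  Bus, Satisfied: 51×30/193 = 7.9275
  Bus, Neutral: 51×76/193 = 20.0829
  Bus, Dissatisfied: 51×87/193 = 22.9896
  Rail, Satisfied: 59×30/193 = 9.1710
  Rail, Neutral: 59×76/193 = 23.2332
  Rail, Dissatisfied: 59×87/193 = 26.5959
Contributions (O − E)²/E:
  (7 − 12.9016)²/12.9016 = 2.6996
  (41 − 32.6839)²/32.6839 = 2.1160
  (35 − 37.4145)²/37.4145 = 0.1558
  (9 − 7.9275)²/7.9275 = 0.1451
  (22 − 20.0829)²/20.0829 = 0.1830
  (20 − 22.9896)²/22.9896 = 0.3888
  (14 − 9.1710)²/9.1710 = 2.5427
  (13 − 23.2332)²/23.2332 = 4.5073
  (32 − 26.5959)²/26.5959 = 1.0981
χ² = 2.6996 + 2.1160 + 0.1558 + 0.1451 + 0.1830 + 0.3888 + 2.5427 + 4.5073 + 1.0981 = 13.836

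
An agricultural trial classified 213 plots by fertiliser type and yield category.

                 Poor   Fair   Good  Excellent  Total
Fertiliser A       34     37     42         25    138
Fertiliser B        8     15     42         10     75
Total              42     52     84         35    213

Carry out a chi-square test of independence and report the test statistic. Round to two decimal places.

14.46

Grand total N = 213.
Expected counts (row total × column total / N):
  Fertiliser A, Poor: 138×42/213 = 27.211
  Fertiliser A, Fair: 138×52/213 = 33.690
  Fertiliser A, Good: 138×84/213 = 54.423
  Fertiliser A, Excellent: 138×35/213 = 22.676
  Fertiliser B, Poor: 75×42/213 = 14.789
  Fertiliser B, Fair: 75×52/213 = 18.310
  Fertiliser B, Good: 75×84/213 = 29.577
  Fertiliser B, Excellent: 75×35/213 = 12.324
Contributions (O − E)²/E:
  (34 − 27.211)²/27.211 = 1.6938
  (37 − 33.690)²/33.690 = 0.3252
  (42 − 54.423)²/54.423 = 2.8358
  (25 − 22.676)²/22.676 = 0.2382
  (8 − 14.789)²/14.789 = 3.1165
  (15 − 18.310)²/18.310 = 0.5984
  (42 − 29.577)²/29.577 = 5.2179
  (10 − 12.324)²/12.324 = 0.4382
χ² = 1.6938 + 0.3252 + 2.8358 + 0.2382 + 3.1165 + 0.5984 + 5.2179 + 0.4382 = 14.46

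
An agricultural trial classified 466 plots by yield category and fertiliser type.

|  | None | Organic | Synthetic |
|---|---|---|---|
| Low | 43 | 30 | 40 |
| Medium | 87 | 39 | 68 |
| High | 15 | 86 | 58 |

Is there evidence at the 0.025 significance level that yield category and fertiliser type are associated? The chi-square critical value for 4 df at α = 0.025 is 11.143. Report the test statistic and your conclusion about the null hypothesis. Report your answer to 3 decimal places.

69.938; reject H₀

Row totals: 113, 194, 159. Column totals: 145, 155, 166. Grand total N = 466.
Expected counts (row total × column total / N):
  Low, None: 113×145/466 = 35.16094
  Low, Organic: 113×155/466 = 37.58584
  Low, Synthetic: 113×166/466 = 40.25322
  Medium, None: 194×145/466 = 60.36481
  Medium, Organic: 194×155/466 = 64.52790
  Medium, Synthetic: 194×166/466 = 69.10730
  High, None: 159×145/466 = 49.47425
  High, Organic: 159×155/466 = 52.88627
  High, Synthetic: 159×166/466 = 56.63948
Contributions (O − E)²/E:
  (43 − 35.16094)²/35.16094 = 1.7477
  (30 − 37.58584)²/37.58584 = 1.5310
  (40 − 40.25322)²/40.25322 = 0.0016
  (87 − 60.36481)²/60.36481 = 11.7524
  (39 − 64.52790)²/64.52790 = 10.0991
  (68 − 69.10730)²/69.10730 = 0.0177
  (15 − 49.47425)²/49.47425 = 24.0221
  (86 − 52.88627)²/52.88627 = 20.7335
  (58 − 56.63948)²/56.63948 = 0.0327
χ² = 1.7477 + 1.5310 + 0.0016 + 11.7524 + 10.0991 + 0.0177 + 24.0221 + 20.7335 + 0.0327 = 69.938
df = (3−1)(3−1) = 4. Since 69.938 > 11.143, reject the null hypothesis of independence at α = 0.025.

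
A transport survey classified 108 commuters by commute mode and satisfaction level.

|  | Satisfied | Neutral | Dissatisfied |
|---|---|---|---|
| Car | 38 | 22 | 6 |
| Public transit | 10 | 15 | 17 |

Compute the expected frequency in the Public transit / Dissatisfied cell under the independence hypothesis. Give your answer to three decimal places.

Row total (Public transit) = 42; column total (Dissatisfied) = 23; grand total N = 108.
Expected count = (row total × column total) / N = 42 × 23 / 108 = 8.944.

8.944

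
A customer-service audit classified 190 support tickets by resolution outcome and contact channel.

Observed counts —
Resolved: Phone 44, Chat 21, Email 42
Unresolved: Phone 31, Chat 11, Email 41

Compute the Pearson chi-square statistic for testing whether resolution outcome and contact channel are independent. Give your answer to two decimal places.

Row totals: 107, 83. Column totals: 75, 32, 83. Grand total N = 190.
Expected counts (row total × column total / N):
  Resolved, Phone: 107×75/190 = 42.237
  Resolved, Chat: 107×32/190 = 18.021
  Resolved, Email: 107×83/190 = 46.742
  Unresolved, Phone: 83×75/190 = 32.763
  Unresolved, Chat: 83×32/190 = 13.979
  Unresolved, Email: 83×83/190 = 36.258
Contributions (O − E)²/E:
  (44 − 42.237)²/42.237 = 0.0736
  (21 − 18.021)²/18.021 = 0.4924
  (42 − 46.742)²/46.742 = 0.4811
  (31 − 32.763)²/32.763 = 0.0949
  (11 − 13.979)²/13.979 = 0.6348
  (41 − 36.258)²/36.258 = 0.6202
χ² = 0.0736 + 0.4924 + 0.4811 + 0.0949 + 0.6348 + 0.6202 = 2.40

2.40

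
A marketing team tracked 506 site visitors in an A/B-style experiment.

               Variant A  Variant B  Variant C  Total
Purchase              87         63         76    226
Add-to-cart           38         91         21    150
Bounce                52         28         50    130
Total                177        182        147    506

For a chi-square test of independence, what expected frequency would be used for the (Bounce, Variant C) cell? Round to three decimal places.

37.767

Row total (Bounce) = 130; column total (Variant C) = 147; grand total N = 506.
Expected count = (row total × column total) / N = 130 × 147 / 506 = 37.767.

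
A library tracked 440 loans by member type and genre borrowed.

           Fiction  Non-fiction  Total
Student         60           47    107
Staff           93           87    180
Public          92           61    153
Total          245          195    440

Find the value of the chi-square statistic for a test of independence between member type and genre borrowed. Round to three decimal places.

2.410

Grand total N = 440.
Expected counts (row total × column total / N):
  Student, Fiction: 107×245/440 = 59.5795
  Student, Non-fiction: 107×195/440 = 47.4205
  Staff, Fiction: 180×245/440 = 100.2273
  Staff, Non-fiction: 180×195/440 = 79.7727
  Public, Fiction: 153×245/440 = 85.1932
  Public, Non-fiction: 153×195/440 = 67.8068
Contributions (O − E)²/E:
  (60 − 59.5795)²/59.5795 = 0.0030
  (47 − 47.4205)²/47.4205 = 0.0037
  (93 − 100.2273)²/100.2273 = 0.5212
  (87 − 79.7727)²/79.7727 = 0.6548
  (92 − 85.1932)²/85.1932 = 0.5439
  (61 − 67.8068)²/67.8068 = 0.6833
χ² = 0.0030 + 0.0037 + 0.5212 + 0.6548 + 0.5439 + 0.6833 = 2.410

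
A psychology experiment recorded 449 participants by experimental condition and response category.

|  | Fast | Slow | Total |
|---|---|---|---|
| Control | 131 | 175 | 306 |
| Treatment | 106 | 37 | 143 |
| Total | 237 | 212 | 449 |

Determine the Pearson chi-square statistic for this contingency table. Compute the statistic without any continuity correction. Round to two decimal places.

38.35

Grand total N = 449.
Expected counts (row total × column total / N):
  Control, Fast: 306×237/449 = 161.519
  Control, Slow: 306×212/449 = 144.481
  Treatment, Fast: 143×237/449 = 75.481
  Treatment, Slow: 143×212/449 = 67.519
Contributions (O − E)²/E:
  (131 − 161.519)²/161.519 = 5.7666
  (175 − 144.481)²/144.481 = 6.4466
  (106 − 75.481)²/75.481 = 12.3397
  (37 − 67.519)²/67.519 = 13.7948
χ² = 5.7666 + 6.4466 + 12.3397 + 13.7948 = 38.35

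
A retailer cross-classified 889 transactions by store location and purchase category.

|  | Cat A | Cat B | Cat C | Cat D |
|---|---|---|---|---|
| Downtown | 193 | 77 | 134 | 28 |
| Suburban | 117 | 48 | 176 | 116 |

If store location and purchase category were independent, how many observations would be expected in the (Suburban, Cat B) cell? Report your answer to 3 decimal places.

64.258

Row total (Suburban) = 457; column total (Cat B) = 125; grand total N = 889.
Expected count = (row total × column total) / N = 457 × 125 / 889 = 64.258.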